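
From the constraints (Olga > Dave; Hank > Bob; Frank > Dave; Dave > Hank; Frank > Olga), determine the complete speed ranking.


Constraints: Olga > Dave; Hank > Bob; Frank > Dave; Dave > Hank; Frank > Olga
Method: at each step, the next-highest is the one remaining person who never appears on the smaller side of a constraint between remaining people.
  Step 1: remaining {Hank, Olga, Frank, Bob, Dave}; on the smaller side: {Hank, Olga, Bob, Dave} → Frank is next (Frank > Dave; Frank > Olga).
  Step 2: remaining {Hank, Olga, Bob, Dave}; on the smaller side: {Hank, Bob, Dave} → Olga is next (Olga > Dave).
  Step 3: remaining {Hank, Bob, Dave}; on the smaller side: {Hank, Bob} → Dave is next (Dave > Hank).
  Step 4: remaining {Hank, Bob}; on the smaller side: {Bob} → Hank is next (Hank > Bob).
  Step 5: only Bob remains → lowest.
Final ranking (highest to lowest):

Frank > Olga > Dave > Hank > Bob


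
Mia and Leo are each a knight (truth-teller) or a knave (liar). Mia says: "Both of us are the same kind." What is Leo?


Mia says: "Both of us are the same kind."
Case 1: Mia is a Knight (truth-teller)
  Statement is true → they ARE the same → Leo is also a Knight
Case 2: Mia is a Knave (liar)
  Statement is false → they are NOT the same → Leo is a Knight
In both cases, Leo is a Knight.

Knight


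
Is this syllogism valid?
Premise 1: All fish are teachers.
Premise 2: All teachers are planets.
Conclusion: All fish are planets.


Premise 1: All fish are teachers.
Premise 2: All teachers are planets.
Conclusion: All fish are planets.
Barbara syllogism (AAA-1): All A are B, All B are C → All A are C.
Middle term (teachers) distributed in premise 2.

Valid


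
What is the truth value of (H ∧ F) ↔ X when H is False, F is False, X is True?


H = False, F = False, X = True
Step 1: H ∧ F = False AND False = False
Step 2: (False) ↔ X: true when both sides have same truth value.
Result: False ↔ True = False

False


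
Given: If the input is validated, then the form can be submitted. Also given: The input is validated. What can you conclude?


Modus ponens: P → Q, P ⊢ Q
P: the input is validated
Q: the form can be submitted
We have P → Q and P is true.
By modus ponens, Q must be true.

The form can be submitted


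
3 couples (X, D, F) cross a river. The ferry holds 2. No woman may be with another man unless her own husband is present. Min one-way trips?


Label couples X, D, F (H = husband, W = wife).
Counting alone: 6 people, the ferry carries 2 and someone must bring it back, so each round trip nets at most +1 on the far side until the last crossing → at least 9 trips. The jealousy constraint makes 9 impossible; the shortest valid schedule has 11:
1. WX+WD →  (far: WX,WD; near: HX,HD,HF,WF)
2. WX ←       (far: WD; near: HX,HD,HF,WX,WF)
3. WX+WF →  (far: WX,WD,WF; near: HX,HD,HF)
4. WX ←       (far: WD,WF; near: HX,HD,HF,WX)
5. HD+HF →  (far: HD,WD,HF,WF; near: HX,WX)
6. HD+WD ←  (far: HF,WF; near: HX,WX,HD,WD)
7. HX+HD →  (far: HX,HD,HF,WF; near: WX,WD)
8. WF ←       (far: HX,HD,HF; near: WX,WD,WF)
9. WX+WD →  (far: HX,WX,HD,WD,HF; near: WF)
10. HF ←      (far: HX,WX,HD,WD; near: HF,WF)
11. HF+WF → (far: all six; near: empty)
In every state each wife is either with her husband or with no other man.
Minimum trips = 11

11


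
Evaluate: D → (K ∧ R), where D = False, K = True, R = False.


D = False, K = True, R = False
Step 1: K ∧ R = True AND False = False
Step 2: D → (False): false only when D=True and consequent=False.
Result: True

True


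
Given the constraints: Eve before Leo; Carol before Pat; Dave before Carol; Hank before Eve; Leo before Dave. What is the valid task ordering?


Constraints: Eve before Leo; Carol before Pat; Dave before Carol; Hank before Eve; Leo before Dave
Method: repeatedly schedule the remaining task that has no remaining task required before it.
  Step 1: remaining {Leo, Carol, Hank, Dave, Pat, Eve}; every task except Hank still has a predecessor pending → schedule Hank.
  Step 2: remaining {Leo, Carol, Dave, Pat, Eve}; every task except Eve still has a predecessor pending → schedule Eve.
  Step 3: remaining {Leo, Carol, Dave, Pat}; every task except Leo still has a predecessor pending → schedule Leo.
  Step 4: remaining {Carol, Dave, Pat}; every task except Dave still has a predecessor pending → schedule Dave.
  Step 5: remaining {Carol, Pat}; every task except Carol still has a predecessor pending → schedule Carol.
  Step 6: only Pat remains → schedule Pat.
Resulting order:

Hank → Eve → Leo → Dave → Carol → Pat


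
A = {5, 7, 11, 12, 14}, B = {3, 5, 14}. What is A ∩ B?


A = {5, 7, 11, 12, 14}
B = {3, 5, 14}
Operation: intersection
Elements in both: 5, 14

{5, 14}


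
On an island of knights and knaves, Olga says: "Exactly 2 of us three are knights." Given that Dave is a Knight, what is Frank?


Olga claims exactly 2 knights among Olga, Dave, Frank.
Given: Dave is a Knight.

Case 1: Olga is a Knight (tells truth)
  Then exactly 2 of the three are knights.
  Counting Olga, Dave: 2 knight(s) so far. Need 0 more → Frank = Knave.
Case 2: Olga is a Knave (lies)
  Then the count is NOT 2.
  If Frank = Knight, count = 2 = 2 → claim would be true, contradicts lie.
  If Frank = Knave, count = 1 ≠ 2 → lie confirmed ✓

Frank is a Knave.

Knave


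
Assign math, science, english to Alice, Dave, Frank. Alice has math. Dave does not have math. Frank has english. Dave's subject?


From clues:
  Frank → english
  Alice → math
By elimination, Dave gets the remaining.

science


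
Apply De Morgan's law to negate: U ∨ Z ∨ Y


De Morgan's law: ¬(P ∨ Q ∨ R) ≡ ¬P ∧ ¬Q ∧ ¬R
¬(U ∨ Z ∨ Y) = ¬U ∧ ¬Z ∧ ¬Y

¬U ∧ ¬Z ∧ ¬Y


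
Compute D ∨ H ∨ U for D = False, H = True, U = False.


D = False, H = True, U = False
Step 1: D ∨ H = False OR True = True
Step 2: True ∨ U = True OR False = True
OR is true when at least one operand is true.

True


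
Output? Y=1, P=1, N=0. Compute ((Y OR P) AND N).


Y OR P = 1|1 = 1
1 AND 0 = 0

0


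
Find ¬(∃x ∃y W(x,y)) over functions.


Original: ∃x ∃y W(x,y)
Rule: ¬∀→∃, ¬∃→∀, negate predicate.
Negation: ∀x ∀y ¬W(x,y)

∀x ∀y ¬W(x,y)


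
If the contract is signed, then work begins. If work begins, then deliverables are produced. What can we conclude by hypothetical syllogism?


Hypothetical syllogism: P → Q, Q → R ⊢ P → R
Premise 1: the contract is signed → work begins
Premise 2: work begins → deliverables are produced
Chain the implications: the middle term (work begins) links the two.
Conclusion: If the contract is signed, then deliverables are produced.

If the contract is signed, then deliverables are produced.


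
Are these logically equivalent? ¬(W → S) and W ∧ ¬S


Expression 1: ¬(W → S)
Expression 2: W ∧ ¬S
Truth table (W S | Expr1 Expr2):
  T T |   F     F
  T F |   T     T
  F T |   F     F
  F F |   F     F
All 4 rows agree, so the expressions are logically equivalent.

Yes


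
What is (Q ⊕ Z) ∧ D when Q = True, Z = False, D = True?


Q = True, Z = False, D = True
Step 1: Q ⊕ Z = True XOR False = True
Step 2: True ∧ D = True AND True = True
XOR true when exactly one of Q,Z is true; then AND with D.

True


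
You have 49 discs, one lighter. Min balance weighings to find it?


Each weighing has 3 outcomes (left heavy / balance / right heavy), so k weighings distinguish at most 3^k cases; splitting into three near-equal groups achieves this.
Need 3^k ≥ 49: 3^3 = 27 < 49 ≤ 3^4 = 81
k = ⌈log₃(49)⌉ = 4

4


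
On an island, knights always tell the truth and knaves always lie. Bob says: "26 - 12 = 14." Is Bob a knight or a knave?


Statement: "26 - 12 = 14."
Actual: 26 - 12 = 14
Claimed: 14
Statement is TRUE → Bob tells the truth → Knight

Knight


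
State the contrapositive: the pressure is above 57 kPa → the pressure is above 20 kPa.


Original: If the pressure is above 57 kPa, then the pressure is above 20 kPa
Contrapositive: If ¬Q, then ¬P
Negate Q: not (the pressure is above 20 kPa)
Negate P: not (the pressure is above 57 kPa)

If not (the pressure is above 20 kPa), then not (the pressure is above 57 kPa).


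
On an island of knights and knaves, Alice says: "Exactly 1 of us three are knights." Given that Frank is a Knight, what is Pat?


Alice claims exactly 1 knights among Alice, Frank, Pat.
Given: Frank is a Knight.

Case 1: Alice is a Knight (tells truth)
  Then exactly 1 of the three are knights.
  Counting Alice, Frank: 2 knight(s) so far. Need -1 more → impossible.
Case 2: Alice is a Knave (lies)
  Then the count is NOT 1.
  If Pat = Knave, count = 1 = 1 → claim would be true, contradicts lie.
  If Pat = Knight, count = 2 ≠ 1 → lie confirmed ✓

Pat is a Knight.

Knight


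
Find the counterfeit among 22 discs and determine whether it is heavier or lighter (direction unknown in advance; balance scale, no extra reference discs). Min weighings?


Let n = 22. 44 possibilities (n discs × lighter/heavier); each weighing has 3 outcomes.
Bound for k weighings: say the first weighing puts j discs on each pan. If it tips, the 2j weighed discs remain suspects (each with a known direction) and k-1 weighings give 3^(k-1) outcomes; 3^(k-1) is odd, so 2j ≤ 3^(k-1) - 1. If it balances, the n - 2j unweighed discs remain with direction unknown: 2(n - 2j) ≤ 3^(k-1) - 1 by the same parity argument. Adding, n ≤ (3^(k-1) - 1) + (3^(k-1) - 1)/2 = (3^k - 3)/2, and the classical three-group strategy achieves this (3 discs in 2 weighings, 12 in 3, 39 in 4, 120 in 5).
So we need the smallest k with (3^k - 3)/2 ≥ 22.
k = 3: (3^3 - 3)/2 = 12 < 22 ✗
k = 4: (3^4 - 3)/2 = 39 ≥ 22 ✓

4


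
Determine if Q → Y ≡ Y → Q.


Expression 1: Q → Y
Expression 2: Y → Q
Truth table (Q Y | Expr1 Expr2):
  T T |   T     T
  T F |   F     T   ← differ
  F T |   T     F   ← differ
  F F |   T     T
Counterexample: Q=T, Y=F gives Expr1 = F but Expr2 = T, so the expressions are NOT logically equivalent.

No


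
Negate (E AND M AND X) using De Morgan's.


De Morgan's law: ¬(P ∧ Q ∧ R) ≡ ¬P ∨ ¬Q ∨ ¬R
¬(E ∧ M ∧ X) = ¬E ∨ ¬M ∨ ¬X

¬E ∨ ¬M ∨ ¬X


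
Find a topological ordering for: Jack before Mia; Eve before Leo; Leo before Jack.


Constraints: Jack before Mia; Eve before Leo; Leo before Jack
Method: repeatedly schedule the remaining task that has no remaining task required before it.
  Step 1: remaining {Leo, Mia, Eve, Jack}; every task except Eve still has a predecessor pending → schedule Eve.
  Step 2: remaining {Leo, Mia, Jack}; every task except Leo still has a predecessor pending → schedule Leo.
  Step 3: remaining {Mia, Jack}; every task except Jack still has a predecessor pending → schedule Jack.
  Step 4: only Mia remains → schedule Mia.
Resulting order:

Eve → Leo → Jack → Mia


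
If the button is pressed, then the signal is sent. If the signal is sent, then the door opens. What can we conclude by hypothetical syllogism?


Hypothetical syllogism: P → Q, Q → R ⊢ P → R
Premise 1: the button is pressed → the signal is sent
Premise 2: the signal is sent → the door opens
Chain the implications: the middle term (the signal is sent) links the two.
Conclusion: If the button is pressed, then the door opens.

If the button is pressed, then the door opens.


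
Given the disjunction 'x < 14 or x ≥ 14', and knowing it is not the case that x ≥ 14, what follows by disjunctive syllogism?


Disjunctive syllogism: P ∨ Q, ¬P ⊢ Q
Disjunction: x < 14 ∨ x ≥ 14
We know it is not the case that x ≥ 14.
By disjunctive syllogism, the other disjunct must be true.

x < 14


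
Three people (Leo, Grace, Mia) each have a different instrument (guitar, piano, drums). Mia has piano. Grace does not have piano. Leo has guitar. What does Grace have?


From clues:
  Mia → piano
  Leo → guitar
By elimination, Grace gets the remaining.

drums


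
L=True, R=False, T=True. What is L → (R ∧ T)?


L = True, R = False, T = True
Expression: L → (R ∧ T)
Step 1: R ∧ T = False AND True = False
Step 2: L → (False) = True → False = False

False


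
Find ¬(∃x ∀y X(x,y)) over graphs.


Original: ∃x ∀y X(x,y)
Rule: ¬∀→∃, ¬∃→∀, negate predicate.
Negation: ∀x ∃y ¬X(x,y)

∀x ∃y ¬X(x,y)


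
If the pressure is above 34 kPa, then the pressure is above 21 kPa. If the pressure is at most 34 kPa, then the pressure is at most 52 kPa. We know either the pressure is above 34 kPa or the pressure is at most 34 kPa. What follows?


Constructive dilemma: (P → Q) ∧ (R → S), P ∨ R ⊢ Q ∨ S
Premise 1: the pressure is above 34 kPa → the pressure is above 21 kPa
Premise 2: the pressure is at most 34 kPa → the pressure is at most 52 kPa
Premise 3: the pressure is above 34 kPa ∨ the pressure is at most 34 kPa
Case 1: Assuming the pressure is above 34 kPa, then by Premise 1, the pressure is above 21 kPa.
Case 2: Assuming the pressure is at most 34 kPa, then by Premise 2, the pressure is at most 52 kPa.
Since one of the pressure is above 34 kPa or the pressure is at most 34 kPa must hold, we get the pressure is above 21 kPa or the pressure is at most 52 kPa.

The pressure is above 21 kPa or the pressure is at most 52 kPa.


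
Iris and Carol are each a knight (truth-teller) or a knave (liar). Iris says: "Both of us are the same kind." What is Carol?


Iris says: "Both of us are the same kind."
Case 1: Iris is a Knight (truth-teller)
  Statement is true → they ARE the same → Carol is also a Knight
Case 2: Iris is a Knave (liar)
  Statement is false → they are NOT the same → Carol is a Knight
In both cases, Carol is a Knight.

Knight


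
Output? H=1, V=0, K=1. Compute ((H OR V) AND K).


H OR V = 1|0 = 1
1 AND 1 = 1

1


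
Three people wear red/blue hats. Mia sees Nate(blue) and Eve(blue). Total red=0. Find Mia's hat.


Total red = 0, seen red = 0
Own red = 0 - 0 = 0
Mia's hat is blue.

blue


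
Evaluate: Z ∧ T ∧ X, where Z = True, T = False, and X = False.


Z = True, T = False, X = False
Step 1: Z ∧ T = True AND False = False
Step 2: (False) ∧ X = (False) AND False = False
AND is true only when ALL operands are true.

False


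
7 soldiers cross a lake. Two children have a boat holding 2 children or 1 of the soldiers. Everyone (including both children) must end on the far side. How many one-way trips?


Per crossing of one of the soldiers: children→, one←, one of the soldiers→, one← = 4 trips
7 × 4 = 28, + 1 final children→ = 29
Minimum trips = 29

29


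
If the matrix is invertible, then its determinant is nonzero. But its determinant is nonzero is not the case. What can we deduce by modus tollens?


Modus tollens: P → Q, ¬Q ⊢ ¬P
P: the matrix is invertible
Q: its determinant is nonzero
We have P → Q and Q is false.
By modus tollens, P must be false.

It is not the case that the matrix is invertible


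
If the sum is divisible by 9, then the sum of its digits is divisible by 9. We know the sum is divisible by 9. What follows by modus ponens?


Modus ponens: P → Q, P ⊢ Q
P: the sum is divisible by 9
Q: the sum of its digits is divisible by 9
We have P → Q and P is true.
By modus ponens, Q must be true.

The sum of its digits is divisible by 9


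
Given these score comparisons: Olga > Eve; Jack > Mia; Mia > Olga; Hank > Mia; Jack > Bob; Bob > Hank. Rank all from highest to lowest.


Constraints: Olga > Eve; Jack > Mia; Mia > Olga; Hank > Mia; Jack > Bob; Bob > Hank
Method: at each step, the next-highest is the one remaining person who never appears on the smaller side of a constraint between remaining people.
  Step 1: remaining {Mia, Olga, Hank, Eve, Bob, Jack}; on the smaller side: {Mia, Olga, Hank, Eve, Bob} → Jack is next (Jack > Mia; Jack > Bob).
  Step 2: remaining {Mia, Olga, Hank, Eve, Bob}; on the smaller side: {Mia, Olga, Hank, Eve} → Bob is next (Bob > Hank).
  Step 3: remaining {Mia, Olga, Hank, Eve}; on the smaller side: {Mia, Olga, Eve} → Hank is next (Hank > Mia).
  Step 4: remaining {Mia, Olga, Eve}; on the smaller side: {Olga, Eve} → Mia is next (Mia > Olga).
  Step 5: remaining {Olga, Eve}; on the smaller side: {Eve} → Olga is next (Olga > Eve).
  Step 6: only Eve remains → lowest.
Final ranking (highest to lowest):

Jack > Bob > Hank > Mia > Olga > Eve


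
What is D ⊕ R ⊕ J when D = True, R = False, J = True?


D = True, R = False, J = True
Step 1: D ⊕ R = True XOR False = True
Step 2: True ⊕ J = True XOR True = False
XOR is true when an odd number of operands are true.

False


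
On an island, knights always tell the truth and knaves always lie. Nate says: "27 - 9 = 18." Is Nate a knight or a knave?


Statement: "27 - 9 = 18."
Actual: 27 - 9 = 18
Claimed: 18
Statement is TRUE → Nate tells the truth → Knight

Knight


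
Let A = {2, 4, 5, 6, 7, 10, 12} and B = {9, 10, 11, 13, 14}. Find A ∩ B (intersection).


A = {2, 4, 5, 6, 7, 10, 12}
B = {9, 10, 11, 13, 14}
Operation: intersection
Elements in both: 10

{10}


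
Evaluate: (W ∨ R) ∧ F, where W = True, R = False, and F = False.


W = True, R = False, F = False
Step 1: W ∨ R = True OR False = True
Step 2: True ∧ F = True AND False = False
OR is true when at least one operand is true; AND requires both.

False


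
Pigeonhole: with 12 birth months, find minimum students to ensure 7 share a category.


Pigeonhole: to guarantee k in one of n categories, need (k-1)×n + 1.
k = 7, n = 12
Minimum = (7-1) × 12 + 1 = 6 × 12 + 1

73


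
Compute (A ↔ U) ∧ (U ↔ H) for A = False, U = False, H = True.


A = False, U = False, H = True
Step 1: A ↔ U is true when A and U have the same value. Result: True
Step 2: U ↔ H is true when U and H have the same value. Result: False
Step 3: True ∧ False = False

False


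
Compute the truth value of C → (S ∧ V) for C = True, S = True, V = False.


C = True, S = True, V = False
Step 1: S ∧ V = True AND False = False
Step 2: C → (False): false only when C=True and consequent=False.
Result: False

False


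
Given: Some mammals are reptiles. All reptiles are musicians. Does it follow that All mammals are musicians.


Premise 1: Some mammals are reptiles.
Premise 2: All reptiles are musicians.
Conclusion: All mammals are musicians.
Fallacy: illicit minor. The minor term (mammals) is distributed in the conclusion ('All mammals ...') but undistributed in its premise ('Some mammals are reptiles' doesn't cover all mammals).
Only 'Some mammals are musicians' follows, not 'All'.

Invalid


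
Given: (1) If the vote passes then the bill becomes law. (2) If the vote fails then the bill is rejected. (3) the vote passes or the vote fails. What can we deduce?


Constructive dilemma: (P → Q) ∧ (R → S), P ∨ R ⊢ Q ∨ S
Premise 1: the vote passes → the bill becomes law
Premise 2: the vote fails → the bill is rejected
Premise 3: the vote passes ∨ the vote fails
Case 1: Assuming the vote passes, then by Premise 1, the bill becomes law.
Case 2: Assuming the vote fails, then by Premise 2, the bill is rejected.
Since one of the vote passes or the vote fails must hold, we get the bill becomes law or the bill is rejected.

The bill becomes law or the bill is rejected.


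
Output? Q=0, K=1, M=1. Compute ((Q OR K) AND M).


Q OR K = 0|1 = 1
1 AND 1 = 1

1


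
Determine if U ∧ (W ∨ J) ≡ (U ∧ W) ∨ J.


Expression 1: U ∧ (W ∨ J)
Expression 2: (U ∧ W) ∨ J
Truth table (U W J | Expr1 Expr2):
  T T T |   T     T
  T T F |   T     T
  T F T |   T     T
  T F F |   F     F
  F T T |   F     T   ← differ
  F T F |   F     F
  F F T |   F     T   ← differ
  F F F |   F     F
Counterexample: U=F, W=T, J=T gives Expr1 = F but Expr2 = T, so the expressions are NOT logically equivalent.

No


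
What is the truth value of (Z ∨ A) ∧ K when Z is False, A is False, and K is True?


Z = False, A = False, K = True
Step 1: Z ∨ A = False OR False = False
Step 2: False ∧ K = False AND True = False
OR is true when at least one operand is true; AND requires both.

False


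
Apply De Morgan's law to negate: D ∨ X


De Morgan's law: ¬(P ∨ Q) ≡ ¬P ∧ ¬Q
¬(D ∨ X) = ¬D ∧ ¬X

¬D ∧ ¬X


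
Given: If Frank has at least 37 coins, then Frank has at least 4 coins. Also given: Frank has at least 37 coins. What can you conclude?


Modus ponens: P → Q, P ⊢ Q
P: Frank has at least 37 coins
Q: Frank has at least 4 coins
We have P → Q and P is true.
By modus ponens, Q must be true.

Frank has at least 4 coins


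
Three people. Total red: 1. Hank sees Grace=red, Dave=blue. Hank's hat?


Total red = 1, seen red = 1
Own red = 1 - 1 = 0
Hank's hat is blue.

blue


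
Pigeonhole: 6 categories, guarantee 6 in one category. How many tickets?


Pigeonhole: to guarantee k in one of n categories, need (k-1)×n + 1.
k = 6, n = 6
Minimum = (6-1) × 6 + 1 = 5 × 6 + 1

31


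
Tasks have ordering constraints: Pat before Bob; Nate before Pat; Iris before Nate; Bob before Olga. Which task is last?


Constraints: Pat before Bob; Nate before Pat; Iris before Nate; Bob before Olga
The last task can have nothing scheduled after it, so it must never appear on the left of a 'before'.
Tasks appearing before some other task: Pat, Nate, Iris, Bob.
The only task not in that list is Olga → it is last.

Olga


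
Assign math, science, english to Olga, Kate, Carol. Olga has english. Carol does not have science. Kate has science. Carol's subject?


From clues:
  Olga → english
  Kate → science
By elimination, Carol gets the remaining.

math


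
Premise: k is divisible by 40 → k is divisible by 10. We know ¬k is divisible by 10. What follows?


Modus tollens: P → Q, ¬Q ⊢ ¬P
P: k is divisible by 40
Q: k is divisible by 10
We have P → Q and Q is false.
By modus tollens, P must be false.

It is not the case that k is divisible by 40


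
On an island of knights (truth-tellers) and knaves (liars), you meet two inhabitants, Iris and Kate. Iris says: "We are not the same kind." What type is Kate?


Iris says: "We are not the same kind."
Case 1: Iris is a Knight (truth-teller)
  Statement is true → they ARE different → Kate is a Knave
Case 2: Iris is a Knave (liar)
  Statement is false → they are NOT different → Kate is a Knave
In both cases, Kate is a Knave.

Knave


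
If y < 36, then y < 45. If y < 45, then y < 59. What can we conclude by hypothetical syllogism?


Hypothetical syllogism: P → Q, Q → R ⊢ P → R
Premise 1: y < 36 → y < 45
Premise 2: y < 45 → y < 59
Chain the implications: the middle term (y < 45) links the two.
Conclusion: If y < 36, then y < 59.

If y < 36, then y < 59.


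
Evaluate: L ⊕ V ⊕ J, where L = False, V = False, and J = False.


L = False, V = False, J = False
Step 1: L ⊕ V = False XOR False = False
Step 2: False ⊕ J = False XOR False = False
XOR is true when an odd number of operands are true.

False


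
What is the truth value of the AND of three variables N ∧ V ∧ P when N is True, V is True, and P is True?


N = True, V = True, P = True
Step 1: N ∧ V = True AND True = True
Step 2: (True) ∧ P = (True) AND True = True
AND is true only when ALL operands are true.

True


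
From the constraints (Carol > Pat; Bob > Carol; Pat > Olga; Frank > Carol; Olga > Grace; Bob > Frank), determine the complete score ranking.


Constraints: Carol > Pat; Bob > Carol; Pat > Olga; Frank > Carol; Olga > Grace; Bob > Frank
Method: at each step, the next-highest is the one remaining person who never appears on the smaller side of a constraint between remaining people.
  Step 1: remaining {Olga, Bob, Grace, Frank, Pat, Carol}; on the smaller side: {Olga, Grace, Frank, Pat, Carol} → Bob is next (Bob > Carol; Bob > Frank).
  Step 2: remaining {Olga, Grace, Frank, Pat, Carol}; on the smaller side: {Olga, Grace, Pat, Carol} → Frank is next (Frank > Carol).
  Step 3: remaining {Olga, Grace, Pat, Carol}; on the smaller side: {Olga, Grace, Pat} → Carol is next (Carol > Pat).
  Step 4: remaining {Olga, Grace, Pat}; on the smaller side: {Olga, Grace} → Pat is next (Pat > Olga).
  Step 5: remaining {Olga, Grace}; on the smaller side: {Grace} → Olga is next (Olga > Grace).
  Step 6: only Grace remains → lowest.
Final ranking (highest to lowest):

Bob > Frank > Carol > Pat > Olga > Grace


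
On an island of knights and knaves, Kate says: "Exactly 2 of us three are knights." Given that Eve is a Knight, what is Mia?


Kate claims exactly 2 knights among Kate, Eve, Mia.
Given: Eve is a Knight.

Case 1: Kate is a Knight (tells truth)
  Then exactly 2 of the three are knights.
  Counting Kate, Eve: 2 knight(s) so far. Need 0 more → Mia = Knave.
Case 2: Kate is a Knave (lies)
  Then the count is NOT 2.
  If Mia = Knight, count = 2 = 2 → claim would be true, contradicts lie.
  If Mia = Knave, count = 1 ≠ 2 → lie confirmed ✓

Mia is a Knave.

Knave


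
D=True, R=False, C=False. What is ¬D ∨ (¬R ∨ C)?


D = True, R = False, C = False
Expression: ¬D ∨ (¬R ∨ C)
Step 1: ¬R = NOT False = True
Step 2: ¬R ∨ C = True OR False = True
Step 3: ¬D = NOT True = False
Step 4: (False) ∨ (True) = False OR True = True

True


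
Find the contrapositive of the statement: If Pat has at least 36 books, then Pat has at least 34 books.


Original: If Pat has at least 36 books, then Pat has at least 34 books
Contrapositive: If ¬Q, then ¬P
Negate Q: not (Pat has at least 34 books)
Negate P: not (Pat has at least 36 books)

If not (Pat has at least 34 books), then not (Pat has at least 36 books).


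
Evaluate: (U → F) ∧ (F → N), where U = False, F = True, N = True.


U = False, F = True, N = True
Step 1: U → F is false only when U=True and F=False. Result: True
Step 2: F → N is false only when F=True and N=False. Result: True
Step 3: True ∧ True = True

True


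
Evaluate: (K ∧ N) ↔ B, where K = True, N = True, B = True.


K = True, N = True, B = True
Step 1: K ∧ N = True AND True = True
Step 2: (True) ↔ B: true when both sides have same truth value.
Result: True ↔ True = True

True


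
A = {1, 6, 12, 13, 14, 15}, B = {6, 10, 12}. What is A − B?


A = {1, 6, 12, 13, 14, 15}
B = {6, 10, 12}
Operation: difference A − B
In A but not B: 1, 13, 14, 15

{1, 13, 14, 15}


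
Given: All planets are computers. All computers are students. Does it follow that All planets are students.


Premise 1: All planets are computers.
Premise 2: All computers are students.
Conclusion: All planets are students.
Barbara syllogism (AAA-1): All A are B, All B are C → All A are C.
Middle term (computers) distributed in premise 2.

Valid


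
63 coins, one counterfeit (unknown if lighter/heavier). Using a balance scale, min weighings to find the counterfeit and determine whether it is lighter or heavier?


Let n = 63. 126 possibilities (n coins × lighter/heavier); each weighing has 3 outcomes.
Bound for k weighings: say the first weighing puts j coins on each pan. If it tips, the 2j weighed coins remain suspects (each with a known direction) and k-1 weighings give 3^(k-1) outcomes; 3^(k-1) is odd, so 2j ≤ 3^(k-1) - 1. If it balances, the n - 2j unweighed coins remain with direction unknown: 2(n - 2j) ≤ 3^(k-1) - 1 by the same parity argument. Adding, n ≤ (3^(k-1) - 1) + (3^(k-1) - 1)/2 = (3^k - 3)/2, and the classical three-group strategy achieves this (3 coins in 2 weighings, 12 in 3, 39 in 4, 120 in 5).
So we need the smallest k with (3^k - 3)/2 ≥ 63.
k = 4: (3^4 - 3)/2 = 39 < 63 ✗
k = 5: (3^5 - 3)/2 = 120 ≥ 63 ✓

5


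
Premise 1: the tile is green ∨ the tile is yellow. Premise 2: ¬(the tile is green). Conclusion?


Disjunctive syllogism: P ∨ Q, ¬P ⊢ Q
Disjunction: the tile is green ∨ the tile is yellow
We know it is not the case that the tile is green.
By disjunctive syllogism, the other disjunct must be true.

The tile is yellow


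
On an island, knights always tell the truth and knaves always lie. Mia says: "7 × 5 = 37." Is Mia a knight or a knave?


Statement: "7 × 5 = 37."
Actual: 7 × 5 = 35
Claimed: 37
Statement is FALSE → Mia lies → Knave

Knave


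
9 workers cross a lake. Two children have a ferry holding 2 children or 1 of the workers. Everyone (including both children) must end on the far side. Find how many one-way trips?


Per crossing of one of the workers: children→, one←, one of the workers→, one← = 4 trips
9 × 4 = 36, + 1 final children→ = 37
Minimum trips = 37

37


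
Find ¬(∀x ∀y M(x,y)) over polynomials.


Original: ∀x ∀y M(x,y)
Rule: ¬∀→∃, ¬∃→∀, negate predicate.
Negation: ∃x ∃y ¬M(x,y)

∃x ∃y ¬M(x,y)


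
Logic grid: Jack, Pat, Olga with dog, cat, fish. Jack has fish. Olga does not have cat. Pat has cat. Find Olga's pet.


From clues:
  Jack → fish
  Pat → cat
By elimination, Olga gets the remaining.

dog


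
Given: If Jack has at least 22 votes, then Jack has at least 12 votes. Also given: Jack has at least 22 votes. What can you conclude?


Modus ponens: P → Q, P ⊢ Q
P: Jack has at least 22 votes
Q: Jack has at least 12 votes
We have P → Q and P is true.
By modus ponens, Q must be true.

Jack has at least 12 votes


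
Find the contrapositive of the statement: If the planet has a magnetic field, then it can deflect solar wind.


Original: If the planet has a magnetic field, then it can deflect solar wind
Contrapositive: If ¬Q, then ¬P
Negate Q: not (it can deflect solar wind)
Negate P: not (the planet has a magnetic field)

If not (it can deflect solar wind), then not (the planet has a magnetic field).


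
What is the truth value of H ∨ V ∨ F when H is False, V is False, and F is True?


H = False, V = False, F = True
Step 1: H ∨ V = False OR False = False
Step 2: False ∨ F = False OR True = True
OR is true when at least one operand is true.

True


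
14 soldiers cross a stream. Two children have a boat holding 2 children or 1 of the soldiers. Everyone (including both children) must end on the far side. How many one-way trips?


Per crossing of one of the soldiers: children→, one←, one of the soldiers→, one← = 4 trips
14 × 4 = 56, + 1 final children→ = 57
Minimum trips = 57

57


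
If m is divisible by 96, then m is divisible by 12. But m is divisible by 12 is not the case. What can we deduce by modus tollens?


Modus tollens: P → Q, ¬Q ⊢ ¬P
P: m is divisible by 96
Q: m is divisible by 12
We have P → Q and Q is false.
By modus tollens, P must be false.

It is not the case that m is divisible by 96


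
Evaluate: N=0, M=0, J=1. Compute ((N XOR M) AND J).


N XOR M = 0^0 = 0
0 AND 1 = 0

0


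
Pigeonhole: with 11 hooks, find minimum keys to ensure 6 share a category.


Pigeonhole: to guarantee k in one of n categories, need (k-1)×n + 1.
k = 6, n = 11
Minimum = (6-1) × 11 + 1 = 5 × 11 + 1

56


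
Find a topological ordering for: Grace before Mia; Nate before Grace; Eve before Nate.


Constraints: Grace before Mia; Nate before Grace; Eve before Nate
Method: repeatedly schedule the remaining task that has no remaining task required before it.
  Step 1: remaining {Mia, Nate, Eve, Grace}; every task except Eve still has a predecessor pending → schedule Eve.
  Step 2: remaining {Mia, Nate, Grace}; every task except Nate still has a predecessor pending → schedule Nate.
  Step 3: remaining {Mia, Grace}; every task except Grace still has a predecessor pending → schedule Grace.
  Step 4: only Mia remains → schedule Mia.
Resulting order:

Eve → Nate → Grace → Mia


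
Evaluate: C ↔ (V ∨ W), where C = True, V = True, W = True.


C = True, V = True, W = True
Step 1: V ∨ W = True OR True = True
Step 2: C ↔ (True): true when both sides have same truth value.
Result: True ↔ True = True

True


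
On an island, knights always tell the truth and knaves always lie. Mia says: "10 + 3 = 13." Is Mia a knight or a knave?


Statement: "10 + 3 = 13."
Actual: 10 + 3 = 13
Claimed: 13
Statement is TRUE → Mia tells the truth → Knight

Knight


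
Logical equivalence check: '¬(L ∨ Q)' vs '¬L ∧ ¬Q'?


Expression 1: ¬(L ∨ Q)
Expression 2: ¬L ∧ ¬Q
Truth table (L Q | Expr1 Expr2):
  T T |   F     F
  T F |   F     F
  F T |   F     F
  F F |   T     T
All 4 rows agree, so the expressions are logically equivalent.

Yes


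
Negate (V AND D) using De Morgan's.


De Morgan's law: ¬(P ∧ Q) ≡ ¬P ∨ ¬Q
¬(V ∧ D) = ¬V ∨ ¬D

¬V ∨ ¬D


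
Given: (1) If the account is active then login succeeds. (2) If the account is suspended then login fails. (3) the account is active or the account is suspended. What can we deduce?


Constructive dilemma: (P → Q) ∧ (R → S), P ∨ R ⊢ Q ∨ S
Premise 1: the account is active → login succeeds
Premise 2: the account is suspended → login fails
Premise 3: the account is active ∨ the account is suspended
Case 1: Assuming the account is active, then by Premise 1, login succeeds.
Case 2: Assuming the account is suspended, then by Premise 2, login fails.
Since one of the account is active or the account is suspended must hold, we get login succeeds or login fails.

Login succeeds or login fails.


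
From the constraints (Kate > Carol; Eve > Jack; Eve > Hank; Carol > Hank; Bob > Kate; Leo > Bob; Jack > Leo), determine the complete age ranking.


Constraints: Kate > Carol; Eve > Jack; Eve > Hank; Carol > Hank; Bob > Kate; Leo > Bob; Jack > Leo
Method: at each step, the next-highest is the one remaining person who never appears on the smaller side of a constraint between remaining people.
  Step 1: remaining {Bob, Jack, Carol, Hank, Kate, Eve, Leo}; on the smaller side: {Bob, Jack, Carol, Hank, Kate, Leo} → Eve is next (Eve > Jack; Eve > Hank).
  Step 2: remaining {Bob, Jack, Carol, Hank, Kate, Leo}; on the smaller side: {Bob, Carol, Hank, Kate, Leo} → Jack is next (Jack > Leo).
  Step 3: remaining {Bob, Carol, Hank, Kate, Leo}; on the smaller side: {Bob, Carol, Hank, Kate} → Leo is next (Leo > Bob).
  Step 4: remaining {Bob, Carol, Hank, Kate}; on the smaller side: {Carol, Hank, Kate} → Bob is next (Bob > Kate).
  Step 5: remaining {Carol, Hank, Kate}; on the smaller side: {Carol, Hank} → Kate is next (Kate > Carol).
  Step 6: remaining {Carol, Hank}; on the smaller side: {Hank} → Carol is next (Carol > Hank).
  Step 7: only Hank remains → lowest.
Final ranking (highest to lowest):

Eve > Jack > Leo > Bob > Kate > Carol > Hank


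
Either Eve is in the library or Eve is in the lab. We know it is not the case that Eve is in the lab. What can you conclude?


Disjunctive syllogism: P ∨ Q, ¬P ⊢ Q
Disjunction: Eve is in the library ∨ Eve is in the lab
We know it is not the case that Eve is in the lab.
By disjunctive syllogism, the other disjunct must be true.

Eve is in the library


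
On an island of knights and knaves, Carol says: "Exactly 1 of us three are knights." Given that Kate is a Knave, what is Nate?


Carol claims exactly 1 knights among Carol, Kate, Nate.
Given: Kate is a Knave.

Case 1: Carol is a Knight (tells truth)
  Then exactly 1 of the three are knights.
  Counting Carol, Kate: 1 knight(s) so far. Need 0 more → Nate = Knave.
Case 2: Carol is a Knave (lies)
  Then the count is NOT 1.
  If Nate = Knight, count = 1 = 1 → claim would be true, contradicts lie.
  If Nate = Knave, count = 0 ≠ 1 → lie confirmed ✓

Nate is a Knave.

Knave


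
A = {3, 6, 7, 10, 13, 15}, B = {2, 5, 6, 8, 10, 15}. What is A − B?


A = {3, 6, 7, 10, 13, 15}
B = {2, 5, 6, 8, 10, 15}
Operation: difference A − B
In A but not B: 3, 7, 13

{3, 7, 13}


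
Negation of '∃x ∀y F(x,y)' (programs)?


Original: ∃x ∀y F(x,y)
Rule: ¬∀→∃, ¬∃→∀, negate predicate.
Negation: ∀x ∃y ¬F(x,y)

∀x ∃y ¬F(x,y)


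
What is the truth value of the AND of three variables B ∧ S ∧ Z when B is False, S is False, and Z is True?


B = False, S = False, Z = True
Step 1: B ∧ S = False AND False = False
Step 2: (False) ∧ Z = (False) AND True = False
AND is true only when ALL operands are true.

False


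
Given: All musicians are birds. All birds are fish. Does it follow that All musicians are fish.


Premise 1: All musicians are birds.
Premise 2: All birds are fish.
Conclusion: All musicians are fish.
Barbara syllogism (AAA-1): All A are B, All B are C → All A are C.
Middle term (birds) distributed in premise 2.

Valid


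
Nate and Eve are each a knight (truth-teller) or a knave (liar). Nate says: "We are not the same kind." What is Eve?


Nate says: "We are not the same kind."
Case 1: Nate is a Knight (truth-teller)
  Statement is true → they ARE different → Eve is a Knave
Case 2: Nate is a Knave (liar)
  Statement is false → they are NOT different → Eve is a Knave
In both cases, Eve is a Knave.

Knave


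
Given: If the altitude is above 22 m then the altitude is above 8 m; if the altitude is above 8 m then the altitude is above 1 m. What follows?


Hypothetical syllogism: P → Q, Q → R ⊢ P → R
Premise 1: the altitude is above 22 m → the altitude is above 8 m
Premise 2: the altitude is above 8 m → the altitude is above 1 m
Chain the implications: the middle term (the altitude is above 8 m) links the two.
Conclusion: If the altitude is above 22 m, then the altitude is above 1 m.

If the altitude is above 22 m, then the altitude is above 1 m.


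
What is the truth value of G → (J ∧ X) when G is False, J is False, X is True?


G = False, J = False, X = True
Step 1: J ∧ X = False AND True = False
Step 2: G → (False): false only when G=True and consequent=False.
Result: True

True


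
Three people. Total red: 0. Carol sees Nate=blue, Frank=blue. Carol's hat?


Total red = 0, seen red = 0
Own red = 0 - 0 = 0
Carol's hat is blue.

blue


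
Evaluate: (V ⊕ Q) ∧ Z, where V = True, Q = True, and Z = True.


V = True, Q = True, Z = True
Step 1: V ⊕ Q = True XOR True = False
Step 2: False ∧ Z = False AND True = False
XOR true when exactly one of V,Q is true; then AND with Z.

False


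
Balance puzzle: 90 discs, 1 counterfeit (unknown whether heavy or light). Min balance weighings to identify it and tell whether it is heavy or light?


Let n = 90. 180 possibilities (n discs × lighter/heavier); each weighing has 3 outcomes.
Bound for k weighings: say the first weighing puts j discs on each pan. If it tips, the 2j weighed discs remain suspects (each with a known direction) and k-1 weighings give 3^(k-1) outcomes; 3^(k-1) is odd, so 2j ≤ 3^(k-1) - 1. If it balances, the n - 2j unweighed discs remain with direction unknown: 2(n - 2j) ≤ 3^(k-1) - 1 by the same parity argument. Adding, n ≤ (3^(k-1) - 1) + (3^(k-1) - 1)/2 = (3^k - 3)/2, and the classical three-group strategy achieves this (3 discs in 2 weighings, 12 in 3, 39 in 4, 120 in 5).
So we need the smallest k with (3^k - 3)/2 ≥ 90.
k = 4: (3^4 - 3)/2 = 39 < 90 ✗
k = 5: (3^5 - 3)/2 = 120 ≥ 90 ✓

5


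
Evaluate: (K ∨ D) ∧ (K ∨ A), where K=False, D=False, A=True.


K = False, D = False, A = True
Expression: (K ∨ D) ∧ (K ∨ A)
Step 1: K ∨ D = False OR False = False
Step 2: K ∨ A = False OR True = True
Step 3: (False) ∧ (True) = False AND True = False

False


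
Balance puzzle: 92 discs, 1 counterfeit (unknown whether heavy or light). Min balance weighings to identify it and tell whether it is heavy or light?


Let n = 92. 184 possibilities (n discs × lighter/heavier); each weighing has 3 outcomes.
Bound for k weighings: say the first weighing puts j discs on each pan. If it tips, the 2j weighed discs remain suspects (each with a known direction) and k-1 weighings give 3^(k-1) outcomes; 3^(k-1) is odd, so 2j ≤ 3^(k-1) - 1. If it balances, the n - 2j unweighed discs remain with direction unknown: 2(n - 2j) ≤ 3^(k-1) - 1 by the same parity argument. Adding, n ≤ (3^(k-1) - 1) + (3^(k-1) - 1)/2 = (3^k - 3)/2, and the classical three-group strategy achieves this (3 discs in 2 weighings, 12 in 3, 39 in 4, 120 in 5).
So we need the smallest k with (3^k - 3)/2 ≥ 92.
k = 4: (3^4 - 3)/2 = 39 < 92 ✗
k = 5: (3^5 - 3)/2 = 120 ≥ 92 ✓

5
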